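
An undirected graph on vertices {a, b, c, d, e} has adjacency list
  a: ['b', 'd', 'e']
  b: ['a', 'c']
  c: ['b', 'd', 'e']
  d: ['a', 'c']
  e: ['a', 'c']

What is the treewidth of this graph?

2

A width-2 tree decomposition is:
Bags: B1 = {a, c, e}  B2 = {a, b, c}  B3 = {a, c, d}
Tree: B1–B2, B2–B3
Each bag holds 3 vertices, so the decomposition has width 2, which upper-bounds the treewidth. The edges e–a–b–c–e form a cycle, so G is not a tree and its treewidth is at least 2. Therefore the treewidth is 2.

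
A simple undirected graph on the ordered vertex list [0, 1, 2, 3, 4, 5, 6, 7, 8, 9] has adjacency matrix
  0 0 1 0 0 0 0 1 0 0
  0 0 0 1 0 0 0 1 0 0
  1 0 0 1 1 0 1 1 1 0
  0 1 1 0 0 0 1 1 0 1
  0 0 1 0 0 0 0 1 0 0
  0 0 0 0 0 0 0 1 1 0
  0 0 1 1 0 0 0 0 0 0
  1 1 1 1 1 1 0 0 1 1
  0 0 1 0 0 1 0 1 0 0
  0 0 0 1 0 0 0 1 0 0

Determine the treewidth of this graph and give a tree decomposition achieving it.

Each bag holds 3 vertices, so the decomposition has width 2, which upper-bounds the treewidth. For the lower bound, the 3 vertices {2, 3, 6} are pairwise adjacent, and any tree decomposition puts a clique entirely inside one bag — forcing width ≥ 2. Therefore the treewidth is 2.

Treewidth 2.
One such decomposition:
Bags: B1 = {3, 7, 9}  B2 = {2, 3, 7}  B3 = {2, 4, 7}  B4 = {2, 7, 8}  B5 = {0, 2, 7}  B6 = {1, 3, 7}  B7 = {5, 7, 8}  B8 = {2, 3, 6}
Tree: B1–B2, B2–B3, B2–B4, B4–B5, B1–B6, B4–B7, B2–B8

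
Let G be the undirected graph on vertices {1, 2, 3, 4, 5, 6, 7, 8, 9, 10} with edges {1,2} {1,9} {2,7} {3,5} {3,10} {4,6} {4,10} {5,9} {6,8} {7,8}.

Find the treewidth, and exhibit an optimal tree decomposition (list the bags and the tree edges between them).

Each bag holds 3 vertices, so the decomposition has width 2, which upper-bounds the treewidth. For the lower bound, G contains the cycle 10–4–6–8–7–2–1–9–5–3–10, so G is not a forest; only forests have treewidth ≤ 1, hence tw(G) ≥ 2. Hence tw(G) = 2 exactly.

Treewidth 2.
One optimal decomposition is:
Bags: B1 = {4, 6, 10}  B2 = {6, 8, 10}  B3 = {7, 8, 10}  B4 = {2, 7, 10}  B5 = {1, 2, 10}  B6 = {1, 9, 10}  B7 = {5, 9, 10}  B8 = {3, 5, 10}
Tree: B1–B2, B2–B3, B3–B4, B4–B5, B5–B6, B6–B7, B7–B8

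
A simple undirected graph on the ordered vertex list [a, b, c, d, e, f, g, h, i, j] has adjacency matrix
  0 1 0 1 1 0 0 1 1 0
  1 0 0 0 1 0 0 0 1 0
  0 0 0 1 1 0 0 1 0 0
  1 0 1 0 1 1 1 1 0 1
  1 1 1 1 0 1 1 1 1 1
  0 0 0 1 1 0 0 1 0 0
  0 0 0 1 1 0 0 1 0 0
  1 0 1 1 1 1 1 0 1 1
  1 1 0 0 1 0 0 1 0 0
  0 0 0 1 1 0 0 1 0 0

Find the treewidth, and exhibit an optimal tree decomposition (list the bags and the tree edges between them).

Treewidth 3.
One optimal decomposition is:
Bags: B1 = {a, d, e, h}  B2 = {d, e, g, h}  B3 = {a, e, h, i}  B4 = {a, b, e, i}  B5 = {d, e, h, j}  B6 = {d, e, f, h}  B7 = {c, d, e, h}
Tree: B1–B2, B1–B3, B3–B4, B1–B5, B1–B6, B6–B7

Every bag has size at most 4, so the width is 4 − 1 = 3 and tw(G) ≤ 3. For the lower bound, the 4 vertices {d, e, f, h} are pairwise adjacent, and any tree decomposition puts a clique entirely inside one bag — forcing width ≥ 3. Therefore the treewidth is 3.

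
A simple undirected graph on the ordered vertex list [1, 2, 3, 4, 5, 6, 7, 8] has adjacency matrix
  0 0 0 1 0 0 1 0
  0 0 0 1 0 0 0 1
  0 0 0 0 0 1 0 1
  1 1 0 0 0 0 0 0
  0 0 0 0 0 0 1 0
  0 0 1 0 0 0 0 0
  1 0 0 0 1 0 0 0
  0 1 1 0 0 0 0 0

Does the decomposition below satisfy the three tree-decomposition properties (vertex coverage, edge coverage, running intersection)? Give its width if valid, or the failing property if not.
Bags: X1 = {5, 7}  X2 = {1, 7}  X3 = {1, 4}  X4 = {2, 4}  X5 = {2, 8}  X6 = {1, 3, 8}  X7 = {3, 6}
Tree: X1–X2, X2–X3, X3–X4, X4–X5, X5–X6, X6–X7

No — bags containing vertex 1 are not connected in the tree.

A tree decomposition must satisfy three properties: every vertex lies in some bag; for every edge, both endpoints lie together in some bag; and for every vertex, the bags containing it form a connected subtree. Here bags containing vertex 1 are not connected in the tree, so the decomposition is invalid.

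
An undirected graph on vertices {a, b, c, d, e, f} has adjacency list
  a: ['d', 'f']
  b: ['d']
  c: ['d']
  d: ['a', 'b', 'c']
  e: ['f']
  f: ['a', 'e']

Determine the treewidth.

1

A width-1 tree decomposition is:
Bags: B1 = {a, f}  B2 = {a, d}  B3 = {e, f}  B4 = {b, d}  B5 = {c, d}
Tree: B1–B2, B1–B3, B2–B4, B2–B5
Each bag holds 2 vertices, so the decomposition has width 1, which upper-bounds the treewidth. Since G has at least one edge (e.g. a–f), it is not an edgeless graph, so tw(G) ≥ 1. Combining the bounds, tw(G) = 1.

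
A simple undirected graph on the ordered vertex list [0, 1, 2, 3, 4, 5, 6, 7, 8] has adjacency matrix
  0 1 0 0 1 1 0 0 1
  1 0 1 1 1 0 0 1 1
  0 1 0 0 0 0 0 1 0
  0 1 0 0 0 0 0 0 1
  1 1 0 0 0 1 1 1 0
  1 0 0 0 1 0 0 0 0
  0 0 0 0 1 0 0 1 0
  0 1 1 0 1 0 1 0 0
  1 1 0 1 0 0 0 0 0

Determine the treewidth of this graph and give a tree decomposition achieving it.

Every bag has size at most 3, so the width is 3 − 1 = 2 and tw(G) ≤ 2. For the lower bound, the 3 vertices {0, 1, 8} are pairwise adjacent, and any tree decomposition puts a clique entirely inside one bag — forcing width ≥ 2. Hence tw(G) = 2 exactly.

Treewidth 2.
Bags: B1 = {0, 1, 4}  B2 = {1, 4, 7}  B3 = {0, 1, 8}  B4 = {4, 6, 7}  B5 = {1, 2, 7}  B6 = {1, 3, 8}  B7 = {0, 4, 5}
Tree: B1–B2, B1–B3, B2–B4, B2–B5, B3–B6, B1–B7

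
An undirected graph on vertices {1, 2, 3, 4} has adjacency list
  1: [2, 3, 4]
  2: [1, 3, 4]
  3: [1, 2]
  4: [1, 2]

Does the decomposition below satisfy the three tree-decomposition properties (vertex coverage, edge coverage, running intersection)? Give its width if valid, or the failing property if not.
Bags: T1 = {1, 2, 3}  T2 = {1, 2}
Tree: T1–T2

No — vertex 4 appears in no bag.

A tree decomposition must satisfy three properties: every vertex lies in some bag; for every edge, both endpoints lie together in some bag; and for every vertex, the bags containing it form a connected subtree. Here vertex 4 appears in no bag, so the decomposition is invalid.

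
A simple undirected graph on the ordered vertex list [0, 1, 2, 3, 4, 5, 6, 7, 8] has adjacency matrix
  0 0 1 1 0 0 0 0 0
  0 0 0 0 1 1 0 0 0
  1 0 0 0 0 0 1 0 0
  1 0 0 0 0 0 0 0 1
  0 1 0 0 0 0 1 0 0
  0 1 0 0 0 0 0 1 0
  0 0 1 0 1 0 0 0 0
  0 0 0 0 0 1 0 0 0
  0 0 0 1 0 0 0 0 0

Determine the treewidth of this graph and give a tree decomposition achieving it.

Every bag has size at most 2, so the width is 2 − 1 = 1 and tw(G) ≤ 1. Any graph with an edge has treewidth ≥ 1, and G has the edge 8–3. Hence tw(G) = 1 exactly.

Treewidth 1.
One such decomposition:
Bags: B1 = {3, 8}  B2 = {0, 3}  B3 = {0, 2}  B4 = {2, 6}  B5 = {4, 6}  B6 = {1, 4}  B7 = {1, 5}  B8 = {5, 7}
Tree: B1–B2, B2–B3, B3–B4, B4–B5, B5–B6, B6–B7, B7–B8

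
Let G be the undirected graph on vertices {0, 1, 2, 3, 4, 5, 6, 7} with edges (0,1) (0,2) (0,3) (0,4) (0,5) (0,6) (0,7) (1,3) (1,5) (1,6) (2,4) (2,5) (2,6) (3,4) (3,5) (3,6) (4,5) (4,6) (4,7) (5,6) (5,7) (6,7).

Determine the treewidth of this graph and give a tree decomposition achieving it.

Every bag has size at most 5, so the width is 5 − 1 = 4 and tw(G) ≤ 4. Conversely, {0, 1, 3, 5, 6} is a clique of size 5, and the vertices of any clique must share a bag in every tree decomposition; so some bag has ≥ 5 vertices and tw(G) ≥ 4. Therefore the treewidth is 4.

Treewidth 4.
One optimal decomposition is:
Bags: B1 = {0, 3, 4, 5, 6}  B2 = {0, 4, 5, 6, 7}  B3 = {0, 1, 3, 5, 6}  B4 = {0, 2, 4, 5, 6}
Tree: B1–B2, B1–B3, B1–B4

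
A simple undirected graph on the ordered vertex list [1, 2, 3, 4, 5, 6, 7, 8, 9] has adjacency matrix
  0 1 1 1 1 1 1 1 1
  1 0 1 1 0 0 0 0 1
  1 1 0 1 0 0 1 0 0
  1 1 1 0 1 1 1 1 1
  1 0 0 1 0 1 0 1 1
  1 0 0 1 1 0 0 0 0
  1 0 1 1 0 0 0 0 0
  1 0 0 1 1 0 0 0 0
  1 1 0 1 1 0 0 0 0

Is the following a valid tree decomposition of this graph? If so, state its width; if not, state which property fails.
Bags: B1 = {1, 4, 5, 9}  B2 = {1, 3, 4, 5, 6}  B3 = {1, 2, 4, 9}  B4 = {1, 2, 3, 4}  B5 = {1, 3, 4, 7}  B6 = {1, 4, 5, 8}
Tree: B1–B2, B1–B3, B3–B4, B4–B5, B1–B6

No — bags containing vertex 3 are not connected in the tree.

A tree decomposition must satisfy three properties: every vertex lies in some bag; for every edge, both endpoints lie together in some bag; and for every vertex, the bags containing it form a connected subtree. Here bags containing vertex 3 are not connected in the tree, so the decomposition is invalid.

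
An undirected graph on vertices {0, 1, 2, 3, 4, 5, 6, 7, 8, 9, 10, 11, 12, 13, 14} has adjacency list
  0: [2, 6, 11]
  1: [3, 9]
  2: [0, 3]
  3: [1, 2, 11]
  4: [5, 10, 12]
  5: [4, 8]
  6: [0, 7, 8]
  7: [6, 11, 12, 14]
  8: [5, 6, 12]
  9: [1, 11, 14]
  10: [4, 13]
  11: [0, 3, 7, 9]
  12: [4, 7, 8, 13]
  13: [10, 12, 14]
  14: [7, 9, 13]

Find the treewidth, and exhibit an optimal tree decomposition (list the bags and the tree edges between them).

The largest bag has 4 vertices, giving width 3; this decomposition certifies tw(G) ≤ 3. For the lower bound: the 4 vertex sets {4,5,10}, {8}, {12}, {6,7,13,14} are disjoint, each induces a connected subgraph, and every pair is joined by at least one edge of G. Contracting each set to a single vertex therefore yields K_{4} as a minor, and since treewidth is minor-monotone, tw(G) ≥ tw(K_{4}) = 3. Combining the bounds, tw(G) = 3.

Treewidth 3.
One such decomposition:
Bags: B1 = {4, 5, 8, 10}  B2 = {4, 8, 10, 12}  B3 = {8, 10, 12, 13}  B4 = {6, 8, 12, 13}  B5 = {6, 7, 12, 13}  B6 = {6, 7, 13, 14}  B7 = {0, 6, 7, 14}  B8 = {0, 7, 11, 14}  B9 = {0, 9, 11, 14}  B10 = {0, 2, 9, 11}  B11 = {2, 3, 9, 11}  B12 = {1, 2, 3, 9}
Tree: B1–B2, B2–B3, B3–B4, B4–B5, B5–B6, B6–B7, B7–B8, B8–B9, B9–B10, B10–B11, B11–B12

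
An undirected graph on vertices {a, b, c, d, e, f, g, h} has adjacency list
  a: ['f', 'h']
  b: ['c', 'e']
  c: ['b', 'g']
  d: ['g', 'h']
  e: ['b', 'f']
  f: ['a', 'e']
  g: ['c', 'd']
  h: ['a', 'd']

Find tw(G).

A width-2 tree decomposition is:
Bags: B1 = {b, c, e}  B2 = {c, e, g}  B3 = {d, e, g}  B4 = {d, e, h}  B5 = {a, e, h}  B6 = {a, e, f}
Tree: B1–B2, B2–B3, B3–B4, B4–B5, B5–B6
Each bag holds 3 vertices, so the decomposition has width 2, which upper-bounds the treewidth. The edges e–b–c–g–d–h–a–f–e form a cycle, so G is not a tree and its treewidth is at least 2. Combining the bounds, tw(G) = 2.

2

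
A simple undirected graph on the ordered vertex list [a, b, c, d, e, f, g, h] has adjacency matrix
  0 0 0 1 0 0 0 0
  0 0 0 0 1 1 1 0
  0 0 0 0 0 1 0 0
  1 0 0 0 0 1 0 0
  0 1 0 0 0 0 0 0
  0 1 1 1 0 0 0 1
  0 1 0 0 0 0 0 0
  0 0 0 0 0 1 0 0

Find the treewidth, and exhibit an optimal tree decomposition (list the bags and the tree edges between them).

Treewidth 1.
One such decomposition:
Bags: B1 = {b, f}  B2 = {b, e}  B3 = {f, h}  B4 = {c, f}  B5 = {d, f}  B6 = {b, g}  B7 = {a, d}
Tree: B1–B2, B1–B3, B3–B4, B1–B5, B1–B6, B5–B7

The largest bag has 2 vertices, giving width 1; this decomposition certifies tw(G) ≤ 1. Any graph with an edge has treewidth ≥ 1, and G has the edge b–f. Therefore the treewidth is 1.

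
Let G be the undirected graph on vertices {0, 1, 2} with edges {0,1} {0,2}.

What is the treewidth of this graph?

1

A width-1 tree decomposition is:
Bags: B1 = {0, 2}  B2 = {0, 1}
Tree: B1–B2
Each bag holds 2 vertices, so the decomposition has width 1, which upper-bounds the treewidth. Any graph with an edge has treewidth ≥ 1, and G has the edge 2–0. Hence tw(G) = 1 exactly.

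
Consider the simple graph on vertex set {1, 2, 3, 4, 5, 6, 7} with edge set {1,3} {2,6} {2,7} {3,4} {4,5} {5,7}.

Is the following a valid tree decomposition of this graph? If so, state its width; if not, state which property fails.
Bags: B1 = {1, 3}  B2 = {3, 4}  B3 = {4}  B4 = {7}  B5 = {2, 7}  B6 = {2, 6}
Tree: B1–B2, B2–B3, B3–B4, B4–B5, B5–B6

No — vertex 5 appears in no bag.

A tree decomposition must satisfy three properties: every vertex lies in some bag; for every edge, both endpoints lie together in some bag; and for every vertex, the bags containing it form a connected subtree. Here vertex 5 appears in no bag, so the decomposition is invalid.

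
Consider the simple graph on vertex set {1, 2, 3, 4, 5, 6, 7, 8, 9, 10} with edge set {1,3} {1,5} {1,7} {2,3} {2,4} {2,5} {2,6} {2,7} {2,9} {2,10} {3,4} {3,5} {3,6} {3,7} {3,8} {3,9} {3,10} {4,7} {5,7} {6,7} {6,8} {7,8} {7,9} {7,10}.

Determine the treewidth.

3

A width-3 tree decomposition is:
Bags: B1 = {2, 3, 7, 9}  B2 = {2, 3, 5, 7}  B3 = {2, 3, 6, 7}  B4 = {3, 6, 7, 8}  B5 = {1, 3, 5, 7}  B6 = {2, 3, 4, 7}  B7 = {2, 3, 7, 10}
Tree: B1–B2, B2–B3, B3–B4, B2–B5, B2–B6, B6–B7
Each bag holds 4 vertices, so the decomposition has width 3, which upper-bounds the treewidth. On the other hand G contains the 4-clique {3, 6, 7, 8}. A clique must lie in a single bag of any decomposition, so no decomposition can have width below 3. Hence tw(G) = 3 exactly.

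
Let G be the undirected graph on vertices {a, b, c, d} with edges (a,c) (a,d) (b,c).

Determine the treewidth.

1

A width-1 tree decomposition is:
Bags: B1 = {b, c}  B2 = {a, c}  B3 = {a, d}
Tree: B1–B2, B2–B3
Every bag has size at most 2, so the width is 2 − 1 = 1 and tw(G) ≤ 1. Any graph with an edge has treewidth ≥ 1, and G has the edge b–c. Hence tw(G) = 1 exactly.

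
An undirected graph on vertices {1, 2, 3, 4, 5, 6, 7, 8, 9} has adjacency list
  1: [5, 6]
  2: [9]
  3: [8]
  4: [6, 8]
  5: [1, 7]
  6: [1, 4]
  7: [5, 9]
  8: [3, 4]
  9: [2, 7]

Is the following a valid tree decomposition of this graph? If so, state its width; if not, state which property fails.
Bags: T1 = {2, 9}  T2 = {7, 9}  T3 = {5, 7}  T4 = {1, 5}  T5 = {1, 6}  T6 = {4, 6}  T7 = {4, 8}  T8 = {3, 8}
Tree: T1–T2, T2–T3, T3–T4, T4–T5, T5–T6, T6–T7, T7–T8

Checking the three conditions: (i) the bags cover all of {1, 2, 3, 4, 5, 6, 7, 8, 9}; (ii) for each edge, some bag contains both endpoints; (iii) the bags containing any fixed vertex form a subtree. All hold, so the decomposition is valid with width 2 − 1 = 1.

Yes; width 1.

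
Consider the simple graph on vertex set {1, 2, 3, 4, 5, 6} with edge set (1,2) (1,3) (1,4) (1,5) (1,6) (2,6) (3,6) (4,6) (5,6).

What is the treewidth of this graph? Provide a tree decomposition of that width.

Every bag has size at most 3, so the width is 3 − 1 = 2 and tw(G) ≤ 2. On the other hand G contains the 3-clique {1, 2, 6}. A clique must lie in a single bag of any decomposition, so no decomposition can have width below 2. The upper and lower bounds meet at 2, so that is the treewidth.

Treewidth 2.
One such decomposition:
Bags: B1 = {1, 4, 6}  B2 = {1, 5, 6}  B3 = {1, 3, 6}  B4 = {1, 2, 6}
Tree: B1–B2, B2–B3, B2–B4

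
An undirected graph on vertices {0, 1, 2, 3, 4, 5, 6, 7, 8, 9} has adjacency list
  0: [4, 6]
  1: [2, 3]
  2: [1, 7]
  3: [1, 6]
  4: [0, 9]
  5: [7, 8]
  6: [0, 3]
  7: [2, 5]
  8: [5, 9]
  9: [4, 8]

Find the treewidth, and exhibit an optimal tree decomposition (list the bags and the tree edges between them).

Treewidth 2.
One optimal decomposition is:
Bags: B1 = {1, 3, 6}  B2 = {1, 2, 6}  B3 = {2, 6, 7}  B4 = {5, 6, 7}  B5 = {5, 6, 8}  B6 = {6, 8, 9}  B7 = {4, 6, 9}  B8 = {0, 4, 6}
Tree: B1–B2, B2–B3, B3–B4, B4–B5, B5–B6, B6–B7, B7–B8

The largest bag has 3 vertices, giving width 2; this decomposition certifies tw(G) ≤ 2. For the lower bound, G contains the cycle 6–3–1–2–7–5–8–9–4–0–6, so G is not a forest; only forests have treewidth ≤ 1, hence tw(G) ≥ 2. Combining the bounds, tw(G) = 2.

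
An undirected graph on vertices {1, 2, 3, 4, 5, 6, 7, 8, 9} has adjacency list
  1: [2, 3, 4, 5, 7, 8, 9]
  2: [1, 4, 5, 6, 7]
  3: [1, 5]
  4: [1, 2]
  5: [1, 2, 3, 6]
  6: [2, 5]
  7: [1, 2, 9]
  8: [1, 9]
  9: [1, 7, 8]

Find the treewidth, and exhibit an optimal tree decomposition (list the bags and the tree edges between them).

Treewidth 2.
One such decomposition:
Bags: B1 = {2, 5, 6}  B2 = {1, 2, 5}  B3 = {1, 2, 7}  B4 = {1, 3, 5}  B5 = {1, 2, 4}  B6 = {1, 7, 9}  B7 = {1, 8, 9}
Tree: B1–B2, B2–B3, B2–B4, B3–B5, B3–B6, B6–B7

Every bag has size at most 3, so the width is 3 − 1 = 2 and tw(G) ≤ 2. On the other hand G contains the 3-clique {1, 8, 9}. A clique must lie in a single bag of any decomposition, so no decomposition can have width below 2. Combining the bounds, tw(G) = 2.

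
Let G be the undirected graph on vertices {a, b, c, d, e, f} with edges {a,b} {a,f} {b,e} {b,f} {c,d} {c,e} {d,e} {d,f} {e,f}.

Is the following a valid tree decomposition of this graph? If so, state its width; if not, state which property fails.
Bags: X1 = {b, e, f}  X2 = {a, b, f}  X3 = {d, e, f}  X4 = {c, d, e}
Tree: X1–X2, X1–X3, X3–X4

Yes; width 2.

Checking the three conditions: (i) the bags cover all of {a, b, c, d, e, f}; (ii) for each edge, some bag contains both endpoints; (iii) the bags containing any fixed vertex form a subtree. All hold, so the decomposition is valid with width 3 − 1 = 2.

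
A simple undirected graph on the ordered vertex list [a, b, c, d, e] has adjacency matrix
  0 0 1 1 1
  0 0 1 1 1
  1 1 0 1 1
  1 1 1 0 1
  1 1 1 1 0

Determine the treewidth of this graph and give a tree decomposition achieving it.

Treewidth 3.
Bags: B1 = {a, c, d, e}  B2 = {b, c, d, e}
Tree: B1–B2

Every bag has size at most 4, so the width is 4 − 1 = 3 and tw(G) ≤ 3. On the other hand G contains the 4-clique {a, c, d, e}. A clique must lie in a single bag of any decomposition, so no decomposition can have width below 3. Hence tw(G) = 3 exactly.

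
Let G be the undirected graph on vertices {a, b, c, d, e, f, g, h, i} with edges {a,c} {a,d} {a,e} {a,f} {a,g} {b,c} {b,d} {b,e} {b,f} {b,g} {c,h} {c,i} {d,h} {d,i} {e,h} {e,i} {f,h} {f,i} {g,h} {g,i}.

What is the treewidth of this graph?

A width-4 tree decomposition is:
Bags: B1 = {a, b, e, h, i}  B2 = {a, b, g, h, i}  B3 = {a, b, f, h, i}  B4 = {a, b, d, h, i}  B5 = {a, b, c, h, i}
Tree: B1–B2, B2–B3, B3–B4, B4–B5
Each bag holds 5 vertices, so the decomposition has width 4, which upper-bounds the treewidth. For the lower bound: the 5 vertex sets {e,h}, {b,g}, {a,f}, {i}, {d} are disjoint, each induces a connected subgraph, and every pair is joined by at least one edge of G. Contracting each set to a single vertex therefore yields K_{5} as a minor, and since treewidth is minor-monotone, tw(G) ≥ tw(K_{5}) = 4. Hence tw(G) = 4 exactly.

4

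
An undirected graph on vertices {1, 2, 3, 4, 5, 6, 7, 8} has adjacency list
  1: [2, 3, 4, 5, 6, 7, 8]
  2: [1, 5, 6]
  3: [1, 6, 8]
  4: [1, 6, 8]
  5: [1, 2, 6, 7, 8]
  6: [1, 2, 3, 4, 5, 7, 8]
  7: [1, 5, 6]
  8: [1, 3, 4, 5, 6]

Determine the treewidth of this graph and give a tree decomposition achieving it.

Every bag has size at most 4, so the width is 4 − 1 = 3 and tw(G) ≤ 3. Conversely, {1, 3, 6, 8} is a clique of size 4, and the vertices of any clique must share a bag in every tree decomposition; so some bag has ≥ 4 vertices and tw(G) ≥ 3. Hence tw(G) = 3 exactly.

Treewidth 3.
One such decomposition:
Bags: B1 = {1, 3, 6, 8}  B2 = {1, 5, 6, 8}  B3 = {1, 4, 6, 8}  B4 = {1, 2, 5, 6}  B5 = {1, 5, 6, 7}
Tree: B1–B2, B2–B3, B2–B4, B4–B5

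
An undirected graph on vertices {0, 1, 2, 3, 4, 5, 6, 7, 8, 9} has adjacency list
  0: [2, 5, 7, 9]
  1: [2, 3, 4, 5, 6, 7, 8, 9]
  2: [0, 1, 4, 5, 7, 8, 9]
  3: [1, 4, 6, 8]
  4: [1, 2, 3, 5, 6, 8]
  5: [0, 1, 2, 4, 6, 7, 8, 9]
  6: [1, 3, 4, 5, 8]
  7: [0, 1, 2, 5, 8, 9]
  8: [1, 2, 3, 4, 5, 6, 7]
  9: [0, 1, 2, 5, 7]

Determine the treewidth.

A width-4 tree decomposition is:
Bags: B1 = {1, 2, 5, 7, 8}  B2 = {1, 2, 4, 5, 8}  B3 = {1, 2, 5, 7, 9}  B4 = {1, 4, 5, 6, 8}  B5 = {1, 3, 4, 6, 8}  B6 = {0, 2, 5, 7, 9}
Tree: B1–B2, B1–B3, B2–B4, B4–B5, B3–B6
Each bag holds 5 vertices, so the decomposition has width 4, which upper-bounds the treewidth. On the other hand G contains the 5-clique {0, 2, 5, 7, 9}. A clique must lie in a single bag of any decomposition, so no decomposition can have width below 4. The upper and lower bounds meet at 4, so that is the treewidth.

4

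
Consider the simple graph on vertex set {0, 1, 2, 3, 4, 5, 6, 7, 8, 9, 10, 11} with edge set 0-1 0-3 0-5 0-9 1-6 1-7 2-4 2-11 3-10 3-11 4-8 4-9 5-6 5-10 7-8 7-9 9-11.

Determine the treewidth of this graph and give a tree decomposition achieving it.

Treewidth 3.
One such decomposition:
Bags: B1 = {1, 5, 6, 10}  B2 = {0, 1, 5, 10}  B3 = {0, 1, 3, 10}  B4 = {0, 1, 3, 7}  B5 = {0, 3, 7, 9}  B6 = {3, 7, 9, 11}  B7 = {7, 8, 9, 11}  B8 = {4, 8, 9, 11}  B9 = {2, 4, 8, 11}
Tree: B1–B2, B2–B3, B3–B4, B4–B5, B5–B6, B6–B7, B7–B8, B8–B9

Every bag has size at most 4, so the width is 4 − 1 = 3 and tw(G) ≤ 3. For the lower bound: the 4 vertex sets {5,6,10}, {1}, {0}, {3,7,9,11} are disjoint, each induces a connected subgraph, and every pair is joined by at least one edge of G. Contracting each set to a single vertex therefore yields K_{4} as a minor, and since treewidth is minor-monotone, tw(G) ≥ tw(K_{4}) = 3. Combining the bounds, tw(G) = 3.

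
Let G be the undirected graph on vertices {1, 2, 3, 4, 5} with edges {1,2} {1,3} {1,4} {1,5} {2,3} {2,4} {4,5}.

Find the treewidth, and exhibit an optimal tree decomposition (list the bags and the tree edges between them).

The largest bag has 3 vertices, giving width 2; this decomposition certifies tw(G) ≤ 2. On the other hand G contains the 3-clique {1, 2, 3}. A clique must lie in a single bag of any decomposition, so no decomposition can have width below 2. The upper and lower bounds meet at 2, so that is the treewidth.

Treewidth 2.
One such decomposition:
Bags: B1 = {1, 2, 3}  B2 = {1, 2, 4}  B3 = {1, 4, 5}
Tree: B1–B2, B2–B3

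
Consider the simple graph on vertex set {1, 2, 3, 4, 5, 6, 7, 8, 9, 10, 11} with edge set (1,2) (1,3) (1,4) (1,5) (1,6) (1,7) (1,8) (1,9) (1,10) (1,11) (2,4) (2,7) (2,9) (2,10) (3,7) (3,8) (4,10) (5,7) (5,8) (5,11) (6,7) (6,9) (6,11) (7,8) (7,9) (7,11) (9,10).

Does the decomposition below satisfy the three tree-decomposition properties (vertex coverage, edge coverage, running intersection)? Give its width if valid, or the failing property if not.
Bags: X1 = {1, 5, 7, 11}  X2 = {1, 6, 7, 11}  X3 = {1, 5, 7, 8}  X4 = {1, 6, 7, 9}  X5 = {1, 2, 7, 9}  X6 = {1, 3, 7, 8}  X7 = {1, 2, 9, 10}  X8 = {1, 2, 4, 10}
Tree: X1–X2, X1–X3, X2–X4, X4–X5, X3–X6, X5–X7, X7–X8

Vertex coverage: the bags together contain {1, 2, 3, 4, 5, 6, 7, 8, 9, 10, 11}, the full vertex set. Edge coverage: each edge of G has both endpoints in at least one bag. Running intersection: for every vertex, the bags containing it form a connected subtree. All three properties hold, so this is a valid tree decomposition of width max|bag| − 1 = 3, and hence tw(G) ≤ 3.

Yes; width 3.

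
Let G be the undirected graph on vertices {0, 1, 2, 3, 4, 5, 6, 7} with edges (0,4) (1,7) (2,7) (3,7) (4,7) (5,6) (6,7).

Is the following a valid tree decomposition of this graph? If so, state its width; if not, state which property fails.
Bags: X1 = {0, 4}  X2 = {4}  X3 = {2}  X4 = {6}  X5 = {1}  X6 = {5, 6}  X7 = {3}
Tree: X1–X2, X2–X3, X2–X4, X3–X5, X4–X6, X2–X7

No — vertex 7 appears in no bag.

A tree decomposition must satisfy three properties: every vertex lies in some bag; for every edge, both endpoints lie together in some bag; and for every vertex, the bags containing it form a connected subtree. Here vertex 7 appears in no bag, so the decomposition is invalid.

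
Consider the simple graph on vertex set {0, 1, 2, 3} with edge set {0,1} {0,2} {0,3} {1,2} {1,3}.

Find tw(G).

2

A width-2 tree decomposition is:
Bags: B1 = {0, 1, 2}  B2 = {0, 1, 3}
Tree: B1–B2
Every bag has size at most 3, so the width is 3 − 1 = 2 and tw(G) ≤ 2. Conversely, {0, 1, 2} is a clique of size 3, and the vertices of any clique must share a bag in every tree decomposition; so some bag has ≥ 3 vertices and tw(G) ≥ 2. The upper and lower bounds meet at 2, so that is the treewidth.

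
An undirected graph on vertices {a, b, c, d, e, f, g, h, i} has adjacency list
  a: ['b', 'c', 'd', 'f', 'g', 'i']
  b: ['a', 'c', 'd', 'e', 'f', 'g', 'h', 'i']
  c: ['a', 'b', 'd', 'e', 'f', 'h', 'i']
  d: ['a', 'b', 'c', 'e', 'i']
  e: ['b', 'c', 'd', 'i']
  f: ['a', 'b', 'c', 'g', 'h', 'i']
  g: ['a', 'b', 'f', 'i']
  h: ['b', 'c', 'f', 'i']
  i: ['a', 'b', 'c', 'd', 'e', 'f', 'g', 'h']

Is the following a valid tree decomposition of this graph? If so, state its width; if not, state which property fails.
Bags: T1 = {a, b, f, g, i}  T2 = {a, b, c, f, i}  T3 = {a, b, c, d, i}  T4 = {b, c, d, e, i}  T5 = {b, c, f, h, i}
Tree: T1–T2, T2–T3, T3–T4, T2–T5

Checking the three conditions: (i) the bags cover all of {a, b, c, d, e, f, g, h, i}; (ii) for each edge, some bag contains both endpoints; (iii) the bags containing any fixed vertex form a subtree. All hold, so the decomposition is valid with width 5 − 1 = 4.

Yes; width 4.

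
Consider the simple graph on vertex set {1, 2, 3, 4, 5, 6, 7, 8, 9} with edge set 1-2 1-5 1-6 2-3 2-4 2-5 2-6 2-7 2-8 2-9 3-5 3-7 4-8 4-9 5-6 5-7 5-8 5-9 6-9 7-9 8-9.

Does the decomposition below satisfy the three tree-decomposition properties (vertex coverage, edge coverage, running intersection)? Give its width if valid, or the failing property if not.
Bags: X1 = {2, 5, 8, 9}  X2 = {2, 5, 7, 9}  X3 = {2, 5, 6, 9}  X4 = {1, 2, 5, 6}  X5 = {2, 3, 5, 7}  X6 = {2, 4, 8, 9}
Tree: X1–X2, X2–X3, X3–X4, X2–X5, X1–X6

Yes; width 3.

Vertex coverage: the bags together contain {1, 2, 3, 4, 5, 6, 7, 8, 9}, the full vertex set. Edge coverage: each edge of G has both endpoints in at least one bag. Running intersection: for every vertex, the bags containing it form a connected subtree. All three properties hold, so this is a valid tree decomposition of width max|bag| − 1 = 3, and hence tw(G) ≤ 3.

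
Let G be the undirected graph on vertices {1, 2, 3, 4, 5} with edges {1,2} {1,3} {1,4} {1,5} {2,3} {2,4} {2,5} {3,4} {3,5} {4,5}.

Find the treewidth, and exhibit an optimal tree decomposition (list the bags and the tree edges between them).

Treewidth 4.
One optimal decomposition is:
Bags: B1 = {1, 2, 3, 4, 5}
Tree: (single bag)

With just one bag of size 5, the width is 5 − 1 = 4, so tw(G) ≤ 4. For the lower bound, the 5 vertices {1, 2, 3, 4, 5} are pairwise adjacent, and any tree decomposition puts a clique entirely inside one bag — forcing width ≥ 4. The upper and lower bounds meet at 4, so that is the treewidth.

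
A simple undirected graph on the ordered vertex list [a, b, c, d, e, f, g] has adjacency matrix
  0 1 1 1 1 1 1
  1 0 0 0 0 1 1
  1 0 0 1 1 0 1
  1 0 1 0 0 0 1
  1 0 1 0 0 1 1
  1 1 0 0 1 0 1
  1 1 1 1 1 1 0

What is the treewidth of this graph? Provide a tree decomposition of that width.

Treewidth 3.
Bags: B1 = {a, c, e, g}  B2 = {a, c, d, g}  B3 = {a, e, f, g}  B4 = {a, b, f, g}
Tree: B1–B2, B1–B3, B3–B4

The largest bag has 4 vertices, giving width 3; this decomposition certifies tw(G) ≤ 3. On the other hand G contains the 4-clique {a, c, d, g}. A clique must lie in a single bag of any decomposition, so no decomposition can have width below 3. Combining the bounds, tw(G) = 3.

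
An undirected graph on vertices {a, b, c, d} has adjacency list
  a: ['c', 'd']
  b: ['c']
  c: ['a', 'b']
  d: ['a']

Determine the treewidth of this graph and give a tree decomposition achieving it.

Every bag has size at most 2, so the width is 2 − 1 = 1 and tw(G) ≤ 1. Since G has at least one edge (e.g. c–b), it is not an edgeless graph, so tw(G) ≥ 1. Combining the bounds, tw(G) = 1.

Treewidth 1.
One such decomposition:
Bags: B1 = {b, c}  B2 = {a, c}  B3 = {a, d}
Tree: B1–B2, B2–B3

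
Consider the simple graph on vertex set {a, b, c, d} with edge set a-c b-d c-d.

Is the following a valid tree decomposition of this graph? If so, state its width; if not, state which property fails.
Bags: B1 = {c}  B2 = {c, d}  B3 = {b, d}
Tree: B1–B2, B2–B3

A tree decomposition must satisfy three properties: every vertex lies in some bag; for every edge, both endpoints lie together in some bag; and for every vertex, the bags containing it form a connected subtree. Here vertex a appears in no bag, so the decomposition is invalid.

No — vertex a appears in no bag.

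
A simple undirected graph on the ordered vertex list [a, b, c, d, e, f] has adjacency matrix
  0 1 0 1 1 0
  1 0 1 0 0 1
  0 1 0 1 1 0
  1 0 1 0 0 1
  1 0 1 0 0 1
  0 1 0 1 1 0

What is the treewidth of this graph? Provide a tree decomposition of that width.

Treewidth 3.
Bags: B1 = {a, c, e, f}  B2 = {a, c, d, f}  B3 = {a, b, c, f}
Tree: B1–B2, B2–B3

The largest bag has 4 vertices, giving width 3; this decomposition certifies tw(G) ≤ 3. For the lower bound: the 4 vertex sets {e,f}, {a,d}, {c}, {b} are disjoint, each induces a connected subgraph, and every pair is joined by at least one edge of G. Contracting each set to a single vertex therefore yields K_{4} as a minor, and since treewidth is minor-monotone, tw(G) ≥ tw(K_{4}) = 3. Therefore the treewidth is 3.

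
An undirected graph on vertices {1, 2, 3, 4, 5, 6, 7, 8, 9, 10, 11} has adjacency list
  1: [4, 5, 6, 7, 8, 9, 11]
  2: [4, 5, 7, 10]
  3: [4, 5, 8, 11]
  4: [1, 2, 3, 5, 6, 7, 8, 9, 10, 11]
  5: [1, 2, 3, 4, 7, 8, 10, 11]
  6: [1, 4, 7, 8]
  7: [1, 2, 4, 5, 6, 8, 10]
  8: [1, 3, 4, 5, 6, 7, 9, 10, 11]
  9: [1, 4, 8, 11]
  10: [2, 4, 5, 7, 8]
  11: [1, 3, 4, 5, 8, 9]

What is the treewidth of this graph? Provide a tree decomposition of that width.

Each bag holds 5 vertices, so the decomposition has width 4, which upper-bounds the treewidth. For the lower bound, the 5 vertices {1, 4, 8, 9, 11} are pairwise adjacent, and any tree decomposition puts a clique entirely inside one bag — forcing width ≥ 4. Combining the bounds, tw(G) = 4.

Treewidth 4.
One optimal decomposition is:
Bags: B1 = {4, 5, 7, 8, 10}  B2 = {2, 4, 5, 7, 10}  B3 = {1, 4, 5, 7, 8}  B4 = {1, 4, 5, 8, 11}  B5 = {3, 4, 5, 8, 11}  B6 = {1, 4, 8, 9, 11}  B7 = {1, 4, 6, 7, 8}
Tree: B1–B2, B1–B3, B3–B4, B4–B5, B4–B6, B3–B7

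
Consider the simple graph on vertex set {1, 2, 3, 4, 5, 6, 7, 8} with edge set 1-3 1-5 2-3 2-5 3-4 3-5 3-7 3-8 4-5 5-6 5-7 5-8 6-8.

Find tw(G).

2

A width-2 tree decomposition is:
Bags: B1 = {3, 5, 8}  B2 = {1, 3, 5}  B3 = {3, 5, 7}  B4 = {5, 6, 8}  B5 = {3, 4, 5}  B6 = {2, 3, 5}
Tree: B1–B2, B2–B3, B1–B4, B3–B5, B3–B6
Each bag holds 3 vertices, so the decomposition has width 2, which upper-bounds the treewidth. Conversely, {1, 3, 5} is a clique of size 3, and the vertices of any clique must share a bag in every tree decomposition; so some bag has ≥ 3 vertices and tw(G) ≥ 2. Hence tw(G) = 2 exactly.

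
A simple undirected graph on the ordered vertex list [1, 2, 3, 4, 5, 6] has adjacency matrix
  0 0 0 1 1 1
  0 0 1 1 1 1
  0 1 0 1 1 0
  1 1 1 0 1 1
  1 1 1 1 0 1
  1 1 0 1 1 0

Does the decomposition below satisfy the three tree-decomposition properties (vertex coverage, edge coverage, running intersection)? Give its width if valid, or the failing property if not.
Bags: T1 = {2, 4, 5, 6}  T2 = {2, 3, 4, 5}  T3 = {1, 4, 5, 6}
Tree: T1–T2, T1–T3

Vertex coverage: the bags together contain {1, 2, 3, 4, 5, 6}, the full vertex set. Edge coverage: each edge of G has both endpoints in at least one bag. Running intersection: for every vertex, the bags containing it form a connected subtree. All three properties hold, so this is a valid tree decomposition of width max|bag| − 1 = 3, and hence tw(G) ≤ 3.

Yes; width 3.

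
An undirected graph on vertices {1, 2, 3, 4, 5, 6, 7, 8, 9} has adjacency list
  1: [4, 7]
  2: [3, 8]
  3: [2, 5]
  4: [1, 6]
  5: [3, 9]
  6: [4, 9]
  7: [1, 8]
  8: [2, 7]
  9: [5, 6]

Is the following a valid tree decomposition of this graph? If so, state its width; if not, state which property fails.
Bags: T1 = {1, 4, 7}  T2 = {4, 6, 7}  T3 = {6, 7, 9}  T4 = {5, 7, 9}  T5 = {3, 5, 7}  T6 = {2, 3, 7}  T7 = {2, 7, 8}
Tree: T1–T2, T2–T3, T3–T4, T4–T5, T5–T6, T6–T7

Yes; width 2.

Checking the three conditions: (i) the bags cover all of {1, 2, 3, 4, 5, 6, 7, 8, 9}; (ii) for each edge, some bag contains both endpoints; (iii) the bags containing any fixed vertex form a subtree. All hold, so the decomposition is valid with width 3 − 1 = 2.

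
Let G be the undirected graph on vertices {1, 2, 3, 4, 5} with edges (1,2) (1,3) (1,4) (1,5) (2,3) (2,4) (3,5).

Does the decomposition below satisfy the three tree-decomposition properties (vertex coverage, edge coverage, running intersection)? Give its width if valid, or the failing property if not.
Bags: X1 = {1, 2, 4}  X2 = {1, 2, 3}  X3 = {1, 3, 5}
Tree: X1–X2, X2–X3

Checking the three conditions: (i) the bags cover all of {1, 2, 3, 4, 5}; (ii) for each edge, some bag contains both endpoints; (iii) the bags containing any fixed vertex form a subtree. All hold, so the decomposition is valid with width 3 − 1 = 2.

Yes; width 2.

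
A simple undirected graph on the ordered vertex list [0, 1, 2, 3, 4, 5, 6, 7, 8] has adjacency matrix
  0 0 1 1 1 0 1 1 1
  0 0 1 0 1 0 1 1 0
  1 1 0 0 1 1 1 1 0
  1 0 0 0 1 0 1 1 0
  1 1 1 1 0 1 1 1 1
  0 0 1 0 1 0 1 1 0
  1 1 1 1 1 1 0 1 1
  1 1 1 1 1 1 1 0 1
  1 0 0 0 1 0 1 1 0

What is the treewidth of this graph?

A width-4 tree decomposition is:
Bags: B1 = {2, 4, 5, 6, 7}  B2 = {1, 2, 4, 6, 7}  B3 = {0, 2, 4, 6, 7}  B4 = {0, 3, 4, 6, 7}  B5 = {0, 4, 6, 7, 8}
Tree: B1–B2, B2–B3, B3–B4, B4–B5
Every bag has size at most 5, so the width is 5 − 1 = 4 and tw(G) ≤ 4. For the lower bound, the 5 vertices {0, 4, 6, 7, 8} are pairwise adjacent, and any tree decomposition puts a clique entirely inside one bag — forcing width ≥ 4. Therefore the treewidth is 4.

4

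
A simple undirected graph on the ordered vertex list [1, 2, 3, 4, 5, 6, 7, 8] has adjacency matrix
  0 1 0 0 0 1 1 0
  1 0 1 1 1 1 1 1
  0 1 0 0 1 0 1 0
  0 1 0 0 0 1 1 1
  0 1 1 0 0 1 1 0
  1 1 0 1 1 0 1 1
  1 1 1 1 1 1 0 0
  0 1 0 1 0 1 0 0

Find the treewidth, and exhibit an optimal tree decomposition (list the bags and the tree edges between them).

Treewidth 3.
Bags: B1 = {2, 3, 5, 7}  B2 = {2, 5, 6, 7}  B3 = {1, 2, 6, 7}  B4 = {2, 4, 6, 7}  B5 = {2, 4, 6, 8}
Tree: B1–B2, B2–B3, B2–B4, B4–B5

The largest bag has 4 vertices, giving width 3; this decomposition certifies tw(G) ≤ 3. On the other hand G contains the 4-clique {2, 3, 5, 7}. A clique must lie in a single bag of any decomposition, so no decomposition can have width below 3. Therefore the treewidth is 3.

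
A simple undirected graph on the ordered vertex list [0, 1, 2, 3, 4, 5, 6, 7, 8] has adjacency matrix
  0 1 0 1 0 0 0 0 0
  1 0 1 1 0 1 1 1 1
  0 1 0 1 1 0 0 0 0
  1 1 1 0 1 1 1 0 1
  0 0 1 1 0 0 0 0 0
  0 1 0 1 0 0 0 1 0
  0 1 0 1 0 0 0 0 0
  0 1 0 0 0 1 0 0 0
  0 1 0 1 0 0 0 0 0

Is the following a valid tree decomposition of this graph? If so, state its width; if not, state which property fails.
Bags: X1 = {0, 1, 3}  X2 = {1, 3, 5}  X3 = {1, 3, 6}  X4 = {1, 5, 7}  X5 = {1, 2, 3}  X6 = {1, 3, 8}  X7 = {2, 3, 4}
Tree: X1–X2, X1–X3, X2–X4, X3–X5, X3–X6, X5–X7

Every vertex of G appears in some bag (union = {0, 1, 2, 3, 4, 5, 6, 7, 8}); every edge is covered by a bag; and for each vertex v the set of bags containing v is connected in the bag tree. The decomposition is therefore valid. The largest bag has 3 vertices, so the width is 2.

Yes; width 2.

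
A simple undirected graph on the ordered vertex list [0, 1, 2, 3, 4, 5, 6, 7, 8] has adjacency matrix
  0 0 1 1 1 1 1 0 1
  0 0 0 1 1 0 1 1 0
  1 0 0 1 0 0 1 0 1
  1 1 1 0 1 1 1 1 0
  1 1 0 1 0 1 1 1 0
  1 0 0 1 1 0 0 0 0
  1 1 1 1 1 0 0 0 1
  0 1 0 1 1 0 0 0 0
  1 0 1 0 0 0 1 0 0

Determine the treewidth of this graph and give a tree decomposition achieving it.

Treewidth 3.
One optimal decomposition is:
Bags: B1 = {0, 3, 4, 6}  B2 = {0, 3, 4, 5}  B3 = {1, 3, 4, 6}  B4 = {0, 2, 3, 6}  B5 = {1, 3, 4, 7}  B6 = {0, 2, 6, 8}
Tree: B1–B2, B1–B3, B1–B4, B3–B5, B4–B6

Every bag has size at most 4, so the width is 4 − 1 = 3 and tw(G) ≤ 3. On the other hand G contains the 4-clique {0, 2, 6, 8}. A clique must lie in a single bag of any decomposition, so no decomposition can have width below 3. Hence tw(G) = 3 exactly.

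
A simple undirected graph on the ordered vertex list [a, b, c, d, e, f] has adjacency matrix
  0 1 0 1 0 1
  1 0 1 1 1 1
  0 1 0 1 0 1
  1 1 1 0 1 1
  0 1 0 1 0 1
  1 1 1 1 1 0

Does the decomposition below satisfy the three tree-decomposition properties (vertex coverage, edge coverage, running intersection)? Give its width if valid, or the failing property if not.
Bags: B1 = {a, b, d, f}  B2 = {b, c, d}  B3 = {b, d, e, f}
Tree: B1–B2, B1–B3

A tree decomposition must satisfy three properties: every vertex lies in some bag; for every edge, both endpoints lie together in some bag; and for every vertex, the bags containing it form a connected subtree. Here edge (f,c) lies in no bag, so the decomposition is invalid.

No — edge (f,c) lies in no bag.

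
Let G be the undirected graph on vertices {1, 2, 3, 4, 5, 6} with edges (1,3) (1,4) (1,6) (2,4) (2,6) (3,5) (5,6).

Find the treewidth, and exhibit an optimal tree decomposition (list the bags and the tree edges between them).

Treewidth 2.
One optimal decomposition is:
Bags: B1 = {2, 4, 6}  B2 = {1, 4, 6}  B3 = {1, 5, 6}  B4 = {1, 3, 5}
Tree: B1–B2, B2–B3, B3–B4

Every bag has size at most 3, so the width is 3 − 1 = 2 and tw(G) ≤ 2. The edges 2–4–1–6–2 form a cycle, so G is not a tree and its treewidth is at least 2. The upper and lower bounds meet at 2, so that is the treewidth.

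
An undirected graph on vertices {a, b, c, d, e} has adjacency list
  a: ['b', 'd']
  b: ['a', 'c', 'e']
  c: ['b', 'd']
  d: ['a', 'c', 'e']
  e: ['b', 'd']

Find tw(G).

A width-2 tree decomposition is:
Bags: B1 = {a, b, d}  B2 = {b, d, e}  B3 = {b, c, d}
Tree: B1–B2, B2–B3
Each bag holds 3 vertices, so the decomposition has width 2, which upper-bounds the treewidth. The edges d–a–b–e–d form a cycle, so G is not a tree and its treewidth is at least 2. Combining the bounds, tw(G) = 2.

2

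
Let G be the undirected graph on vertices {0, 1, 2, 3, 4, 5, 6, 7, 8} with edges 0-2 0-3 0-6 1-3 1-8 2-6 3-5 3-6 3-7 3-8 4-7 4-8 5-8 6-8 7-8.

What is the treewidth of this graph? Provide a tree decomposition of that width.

Treewidth 2.
Bags: B1 = {3, 6, 8}  B2 = {0, 3, 6}  B3 = {1, 3, 8}  B4 = {3, 7, 8}  B5 = {4, 7, 8}  B6 = {3, 5, 8}  B7 = {0, 2, 6}
Tree: B1–B2, B1–B3, B1–B4, B4–B5, B3–B6, B2–B7

The largest bag has 3 vertices, giving width 2; this decomposition certifies tw(G) ≤ 2. Conversely, {0, 2, 6} is a clique of size 3, and the vertices of any clique must share a bag in every tree decomposition; so some bag has ≥ 3 vertices and tw(G) ≥ 2. Therefore the treewidth is 2.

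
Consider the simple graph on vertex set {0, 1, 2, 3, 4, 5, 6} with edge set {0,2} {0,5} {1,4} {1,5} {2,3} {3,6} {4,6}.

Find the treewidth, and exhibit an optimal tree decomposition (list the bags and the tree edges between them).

The largest bag has 3 vertices, giving width 2; this decomposition certifies tw(G) ≤ 2. The edges 3–6–4–1–5–0–2–3 form a cycle, so G is not a tree and its treewidth is at least 2. The upper and lower bounds meet at 2, so that is the treewidth.

Treewidth 2.
One optimal decomposition is:
Bags: B1 = {3, 4, 6}  B2 = {1, 3, 4}  B3 = {1, 3, 5}  B4 = {0, 3, 5}  B5 = {0, 2, 3}
Tree: B1–B2, B2–B3, B3–B4, B4–B5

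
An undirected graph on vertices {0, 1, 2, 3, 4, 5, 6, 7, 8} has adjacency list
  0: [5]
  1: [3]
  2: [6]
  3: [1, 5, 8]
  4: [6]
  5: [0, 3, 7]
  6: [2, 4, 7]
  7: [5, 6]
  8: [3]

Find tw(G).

1

A width-1 tree decomposition is:
Bags: B1 = {3, 5}  B2 = {5, 7}  B3 = {6, 7}  B4 = {2, 6}  B5 = {4, 6}  B6 = {1, 3}  B7 = {3, 8}  B8 = {0, 5}
Tree: B1–B2, B2–B3, B3–B4, B4–B5, B1–B6, B1–B7, B2–B8
The largest bag has 2 vertices, giving width 1; this decomposition certifies tw(G) ≤ 1. Since G has at least one edge (e.g. 3–5), it is not an edgeless graph, so tw(G) ≥ 1. Therefore the treewidth is 1.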